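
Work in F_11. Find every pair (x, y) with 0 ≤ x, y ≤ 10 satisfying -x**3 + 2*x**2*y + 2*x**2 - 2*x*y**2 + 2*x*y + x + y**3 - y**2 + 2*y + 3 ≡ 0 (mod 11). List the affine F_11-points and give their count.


Affine F_11-points: {(0, 2), (3, 5), (4, 10), (6, 3), (10, 5)}; count = 5.

For each of the 121 pairs (x, y) ∈ F_11², evaluate f(x, y) mod 11. Record the zeros.
  x = 0: [0↦3, 1↦5, 2↦0, 3↦5, 4↦4, 5↦3, 6↦8, 7↦3, 8↦5, 9↦9, 10↦10]  zeros at y ∈ {2}
  x = 1: [0↦5, 1↦9, 2↦2, 3↦1, 4↦1, 5↦8, 6↦6, 7↦1, 8↦10, 9↦6, 10↦6]  zeros at y ∈ ∅
  x = 2: [0↦5, 1↦4, 2↦10, 3↦7, 4↦1, 5↦9, 6↦4, 7↦3, 8↦1, 9↦4, 10↦7]  zeros at y ∈ ∅
  x = 3: [0↦8, 1↦6, 2↦7, 3↦6, 4↦9, 5↦0, 6↦7, 7↦3, 8↦5, 9↦8, 10↦7]  zeros at y ∈ {5}
  x = 4: [0↦8, 1↦9, 2↦9, 3↦3, 4↦8, 5↦8, 6↦9, 7↦6, 8↦5, 9↦1, 10↦0]  zeros at y ∈ {10}
  x = 5: [0↦10, 1↦7, 2↦10, 3↦3, 4↦3, 5↦5, 6↦4, 7↦6, 8↦6, 9↦10, 10↦2]  zeros at y ∈ ∅
  x = 6: [0↦8, 1↦5, 2↦4, 3↦0, 4↦10, 5↦7, 6↦8, 7↦8, 8↦2, 9↦7, 10↦7]  zeros at y ∈ {3}
  x = 7: [0↦7, 1↦8, 2↦7, 3↦10, 4↦1, 5↦8, 6↦4, 7↦6, 8↦9, 9↦8, 10↦9]  zeros at y ∈ ∅
  x = 8: [0↦1, 1↦10, 2↦2, 3↦5, 4↦3, 5↦2, 6↦8, 7↦5, 8↦10, 9↦7, 10↦2]  zeros at y ∈ ∅
  x = 9: [0↦6, 1↦5, 2↦5, 3↦1, 4↦10, 5↦5, 6↦3, 7↦10, 8↦10, 9↦9, 10↦2]  zeros at y ∈ ∅
  x = 10: [0↦5, 1↦9, 2↦10, 3↦3, 4↦5, 5↦0, 6↦5, 7↦4, 8↦3, 9↦8, 10↦3]  zeros at y ∈ {5}
Collecting zeros: affine points = {(0, 2), (3, 5), (4, 10), (6, 3), (10, 5)}.
Total count |C(F_11)_aff| = 5.


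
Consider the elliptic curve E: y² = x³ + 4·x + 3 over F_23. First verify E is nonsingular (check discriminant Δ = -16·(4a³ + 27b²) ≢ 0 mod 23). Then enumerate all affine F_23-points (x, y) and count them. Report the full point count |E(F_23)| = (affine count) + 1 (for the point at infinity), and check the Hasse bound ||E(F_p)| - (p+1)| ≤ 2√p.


Affine points = {(0, 7), (0, 16), (1, 10), (1, 13), (6, 6), (6, 17), (7, 11), (7, 12), (8, 8), (8, 15), (9, 3), (9, 20), (10, 10), (10, 13), (12, 10), (12, 13), (16, 0), (17, 4), (17, 19)}; affine count = 19; |E(F_23)| = 20.

Discriminant check: Δ ∝ 4a³ + 27b² = 4·4³ + 27·3² = 4·64 + 27·9 ≡ 16 (mod 23). Nonzero ⇒ E is nonsingular.
For each x ∈ F_23, compute rhs = x³ + 4·x + 3 mod 23, then count y ∈ F_23 with y² ≡ rhs.
  x = 0: rhs = 3, matching y values: 7, 16 (2 points).
  x = 1: rhs = 8, matching y values: 10, 13 (2 points).
  x = 2: rhs = 19, matching y values: none (0 points).
  x = 3: rhs = 19, matching y values: none (0 points).
  x = 4: rhs = 14, matching y values: none (0 points).
  x = 5: rhs = 10, matching y values: none (0 points).
  x = 6: rhs = 13, matching y values: 6, 17 (2 points).
  x = 7: rhs = 6, matching y values: 11, 12 (2 points).
  x = 8: rhs = 18, matching y values: 8, 15 (2 points).
  x = 9: rhs = 9, matching y values: 3, 20 (2 points).
  x = 10: rhs = 8, matching y values: 10, 13 (2 points).
  x = 11: rhs = 21, matching y values: none (0 points).
  x = 12: rhs = 8, matching y values: 10, 13 (2 points).
  x = 13: rhs = 21, matching y values: none (0 points).
  x = 14: rhs = 20, matching y values: none (0 points).
  x = 15: rhs = 11, matching y values: none (0 points).
  x = 16: rhs = 0, matching y values: 0 (1 points).
  x = 17: rhs = 16, matching y values: 4, 19 (2 points).
  x = 18: rhs = 19, matching y values: none (0 points).
  x = 19: rhs = 15, matching y values: none (0 points).
  x = 20: rhs = 10, matching y values: none (0 points).
  x = 21: rhs = 10, matching y values: none (0 points).
  x = 22: rhs = 21, matching y values: none (0 points).
Total affine count: 19.
Full point count |E(F_23)| = 19 + 1 = 20.
Hasse bound: |20 − (23+1)| = |-4| = 4 ≤ 2√23 ≈ 9.5917 ✓.


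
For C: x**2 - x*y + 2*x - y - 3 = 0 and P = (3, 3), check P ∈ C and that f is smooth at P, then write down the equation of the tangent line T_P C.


Tangent line at P: 5*x - 4*y - 3 = 0.

Step 1: f(3, 3) = 0, so P lies on C.
Step 2: partial derivatives
  f_x(x, y) = 2*x - y + 2, f_y(x, y) = -x - 1.
  f_x(P) = 5, f_y(P) = -4 (gradient nonzero, so P is smooth).
Step 3: tangent line at P: 5·(x − 3) + -4·(y − 3) = 0.
Expanding: 5*x - 4*y - 3 = 0.


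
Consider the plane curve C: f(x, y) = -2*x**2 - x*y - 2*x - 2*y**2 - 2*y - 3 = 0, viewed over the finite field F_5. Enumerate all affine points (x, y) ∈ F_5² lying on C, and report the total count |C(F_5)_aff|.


Affine F_5-points: {(0, 2), (2, 0), (2, 3), (3, 2), (3, 3)}; count = 5.

For each of the 25 pairs (x, y) ∈ F_5², evaluate f(x, y) mod 5. Record the zeros.
  x = 0: [0↦2, 1↦3, 2↦0, 3↦3, 4↦2]  zeros at y ∈ {2}
  x = 1: [0↦3, 1↦3, 2↦4, 3↦1, 4↦4]  zeros at y ∈ ∅
  x = 2: [0↦0, 1↦4, 2↦4, 3↦0, 4↦2]  zeros at y ∈ {0, 3}
  x = 3: [0↦3, 1↦1, 2↦0, 3↦0, 4↦1]  zeros at y ∈ {2, 3}
  x = 4: [0↦2, 1↦4, 2↦2, 3↦1, 4↦1]  zeros at y ∈ ∅
Collecting zeros: affine points = {(0, 2), (2, 0), (2, 3), (3, 2), (3, 3)}.
Total count |C(F_5)_aff| = 5.


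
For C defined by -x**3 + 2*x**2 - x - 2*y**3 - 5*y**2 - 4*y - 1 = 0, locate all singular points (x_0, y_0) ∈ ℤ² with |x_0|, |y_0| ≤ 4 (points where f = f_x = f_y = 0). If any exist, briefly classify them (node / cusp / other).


Singular points: {(1, -1)}; classification: node.

Compute partial derivatives:
  f_x = -3*x**2 + 4*x - 1.
  f_y = -6*y**2 - 10*y - 4.
Scan x_0 ∈ {−4, ..., 4}. For each x_0, f_y(x_0, y) is a polynomial in y; find its integer roots y ∈ {−4, ..., 4}, then test f_x and f at those candidates.
  x = -4: f_y(-4, y) = -6*y**2 - 10*y - 4; vanishes at y ∈ {-1}. (-4, -1): f_x = -65 ≠ 0.
  x = -3: f_y(-3, y) = -6*y**2 - 10*y - 4; vanishes at y ∈ {-1}. (-3, -1): f_x = -40 ≠ 0.
  x = -2: f_y(-2, y) = -6*y**2 - 10*y - 4; vanishes at y ∈ {-1}. (-2, -1): f_x = -21 ≠ 0.
  x = -1: f_y(-1, y) = -6*y**2 - 10*y - 4; vanishes at y ∈ {-1}. (-1, -1): f_x = -8 ≠ 0.
  x = 0: f_y(0, y) = -6*y**2 - 10*y - 4; vanishes at y ∈ {-1}. (0, -1): f_x = -1 ≠ 0.
  x = 1: f_y(1, y) = -6*y**2 - 10*y - 4; vanishes at y ∈ {-1}. (1, -1): f_x = 0, f = 0 — SINGULAR.
  x = 2: f_y(2, y) = -6*y**2 - 10*y - 4; vanishes at y ∈ {-1}. (2, -1): f_x = -5 ≠ 0.
  x = 3: f_y(3, y) = -6*y**2 - 10*y - 4; vanishes at y ∈ {-1}. (3, -1): f_x = -16 ≠ 0.
  x = 4: f_y(4, y) = -6*y**2 - 10*y - 4; vanishes at y ∈ {-1}. (4, -1): f_x = -33 ≠ 0.
Only singular point on the grid: (1, -1).
Classify: substitute x = 1 + u, y = -1 + v and expand: f = -u**3 - u**2 - 2*v**3 + v**2.
No constant or linear terms (consistent with a singular point). Quadratic part: -u**2 + v**2. Cubic part: -u**3 - 2*v**3.
The quadratic part v**2 - u**2 = (v − u)(v + u) splits into two distinct linear factors, so there are two distinct tangent lines y − -1 = ±(x − 1) — this is a node (ordinary double point).
Classification: node.


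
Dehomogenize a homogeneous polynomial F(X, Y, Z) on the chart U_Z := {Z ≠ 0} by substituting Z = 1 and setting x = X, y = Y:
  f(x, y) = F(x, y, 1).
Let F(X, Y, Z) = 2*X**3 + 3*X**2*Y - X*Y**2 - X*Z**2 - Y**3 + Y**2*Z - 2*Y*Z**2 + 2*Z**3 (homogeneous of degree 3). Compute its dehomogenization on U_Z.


f(x, y) = 2*x**3 + 3*x**2*y - x*y**2 - x - y**3 + y**2 - 2*y + 2

On U_Z we set Z = 1. Each monomial c·X^i·Y^j·Z^k in F becomes c·x^i·y^j·1^k = c·x^i·y^j.
Substituting Z = 1: F(X, Y, 1) = 2*x**3 + 3*x**2*y - x*y**2 - x - y**3 + y**2 - 2*y + 2.
Note: deg(f) ≤ deg(F) = 3; strict inequality happens when F is divisible by Z (lost terms).


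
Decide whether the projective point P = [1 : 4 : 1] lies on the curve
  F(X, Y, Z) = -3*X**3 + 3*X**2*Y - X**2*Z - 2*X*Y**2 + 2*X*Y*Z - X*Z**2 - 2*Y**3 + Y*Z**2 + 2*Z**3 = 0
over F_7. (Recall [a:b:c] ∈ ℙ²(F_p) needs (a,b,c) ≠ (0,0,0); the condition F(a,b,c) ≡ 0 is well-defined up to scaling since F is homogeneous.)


F(1,4,1) ≡ 1 (mod 7); P is NOT on the curve.

Evaluate F(1, 4, 1) term-by-term (mod 7).
  -3*X**3 ↦ -3·1·1·1 = -3
  3*X**2*Y ↦ 3·1·4·1 = 12
  -X**2*Z ↦ -1·1·1·1 = -1
  -2*X*Y**2 ↦ -2·1·16·1 = -32
  2*X*Y*Z ↦ 2·1·4·1 = 8
  -X*Z**2 ↦ -1·1·1·1 = -1
  -2*Y**3 ↦ -2·1·64·1 = -128
  Y*Z**2 ↦ 1·1·4·1 = 4
  2*Z**3 ↦ 2·1·1·1 = 2
Sum: F(1, 4, 1) = (-3) + (12) + (-1) + (-32) + (8) + (-1) + (-128) + (4) + (2) = -139.
Reducing mod 7: -139 ≡ 1 (mod 7).
Since F(a, b, c) ≡ 1 ≠ 0 (mod 7), P does NOT lie on the curve.


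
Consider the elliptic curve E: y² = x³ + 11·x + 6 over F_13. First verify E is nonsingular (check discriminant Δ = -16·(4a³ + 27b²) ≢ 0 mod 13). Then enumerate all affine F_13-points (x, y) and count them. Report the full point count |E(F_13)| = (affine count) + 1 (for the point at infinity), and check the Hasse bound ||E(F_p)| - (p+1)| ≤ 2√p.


Affine points = {(2, 6), (2, 7), (3, 1), (3, 12), (4, 6), (4, 7), (5, 2), (5, 11), (7, 6), (7, 7)}; affine count = 10; |E(F_13)| = 11.

Discriminant check: Δ ∝ 4a³ + 27b² = 4·11³ + 27·6² = 4·1331 + 27·36 ≡ 4 (mod 13). Nonzero ⇒ E is nonsingular.
For each x ∈ F_13, compute rhs = x³ + 11·x + 6 mod 13, then count y ∈ F_13 with y² ≡ rhs.
  x = 0: rhs = 6, matching y values: none (0 points).
  x = 1: rhs = 5, matching y values: none (0 points).
  x = 2: rhs = 10, matching y values: 6, 7 (2 points).
  x = 3: rhs = 1, matching y values: 1, 12 (2 points).
  x = 4: rhs = 10, matching y values: 6, 7 (2 points).
  x = 5: rhs = 4, matching y values: 2, 11 (2 points).
  x = 6: rhs = 2, matching y values: none (0 points).
  x = 7: rhs = 10, matching y values: 6, 7 (2 points).
  x = 8: rhs = 8, matching y values: none (0 points).
  x = 9: rhs = 2, matching y values: none (0 points).
  x = 10: rhs = 11, matching y values: none (0 points).
  x = 11: rhs = 2, matching y values: none (0 points).
  x = 12: rhs = 7, matching y values: none (0 points).
Total affine count: 10.
Full point count |E(F_13)| = 10 + 1 = 11.
Hasse bound: |11 − (13+1)| = |-3| = 3 ≤ 2√13 ≈ 7.2111 ✓.


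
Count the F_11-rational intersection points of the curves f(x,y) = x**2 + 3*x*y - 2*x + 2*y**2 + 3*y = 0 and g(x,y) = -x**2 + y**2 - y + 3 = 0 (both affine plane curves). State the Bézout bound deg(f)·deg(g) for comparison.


Common zeros: ∅; count = 0; Bézout bound = 4.

deg(f) = 2, deg(g) = 2, so Bézout bound = 4.
Scan x ∈ F_11. For each x, list the y ∈ F_11 with f(x, y) ≡ 0 and those with g(x, y) ≡ 0 (mod 11); the common zeros in that column are the intersection.
  x = 0: f ≡ 0 at y ∈ {0, 4}; g ≡ 0 at y ∈ {6}; common: ∅.
  x = 1: f ≡ 0 at y ∈ {4}; g ≡ 0 at y ∈ {5, 7}; common: ∅.
  x = 2: f ≡ 0 at y ∈ {0, 1}; g ≡ 0 at y ∈ {4, 8}; common: ∅.
  x = 3: f ≡ 0 at y ∈ ∅; g ≡ 0 at y ∈ {3, 9}; common: ∅.
  x = 4: f ≡ 0 at y ∈ ∅; g ≡ 0 at y ∈ {2, 10}; common: ∅.
  x = 5: f ≡ 0 at y ∈ ∅; g ≡ 0 at y ∈ {0, 1}; common: ∅.
  x = 6: f ≡ 0 at y ∈ ∅; g ≡ 0 at y ∈ {0, 1}; common: ∅.
  x = 7: f ≡ 0 at y ∈ ∅; g ≡ 0 at y ∈ {2, 10}; common: ∅.
  x = 8: f ≡ 0 at y ∈ {1, 2}; g ≡ 0 at y ∈ {3, 9}; common: ∅.
  x = 9: f ≡ 0 at y ∈ {9}; g ≡ 0 at y ∈ {4, 8}; common: ∅.
  x = 10: f ≡ 0 at y ∈ {2, 9}; g ≡ 0 at y ∈ {5, 7}; common: ∅.
Collecting: common zeros = ∅, so the count is 0.
Comparison with the Bézout bound: 0 ≤ 4 = deg(f)·deg(g), as expected for curves with no common component (the affine F_11-count falls short of the bound because intersections may lie at infinity, over extension fields, or carry multiplicity).


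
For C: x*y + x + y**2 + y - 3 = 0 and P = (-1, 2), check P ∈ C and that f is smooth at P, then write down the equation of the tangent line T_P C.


Tangent line at P: 3*x + 4*y - 5 = 0.

Step 1: f(-1, 2) = 0, so P lies on C.
Step 2: partial derivatives
  f_x(x, y) = y + 1, f_y(x, y) = x + 2*y + 1.
  f_x(P) = 3, f_y(P) = 4 (gradient nonzero, so P is smooth).
Step 3: tangent line at P: 3·(x − -1) + 4·(y − 2) = 0.
Expanding: 3*x + 4*y - 5 = 0.


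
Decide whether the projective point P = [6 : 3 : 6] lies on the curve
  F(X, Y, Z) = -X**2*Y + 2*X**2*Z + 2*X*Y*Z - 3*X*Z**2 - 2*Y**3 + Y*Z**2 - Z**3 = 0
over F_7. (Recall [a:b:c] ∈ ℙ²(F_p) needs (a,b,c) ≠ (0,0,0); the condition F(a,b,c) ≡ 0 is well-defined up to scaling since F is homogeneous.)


F(6,3,6) ≡ 3 (mod 7); P is NOT on the curve.

Evaluate F(6, 3, 6) term-by-term (mod 7).
  -X**2*Y ↦ -1·36·3·1 = -108
  2*X**2*Z ↦ 2·36·1·6 = 432
  2*X*Y*Z ↦ 2·6·3·6 = 216
  -3*X*Z**2 ↦ -3·6·1·36 = -648
  -2*Y**3 ↦ -2·1·27·1 = -54
  Y*Z**2 ↦ 1·1·3·36 = 108
  -Z**3 ↦ -1·1·1·216 = -216
Sum: F(6, 3, 6) = (-108) + (432) + (216) + (-648) + (-54) + (108) + (-216) = -270.
Reducing mod 7: -270 ≡ 3 (mod 7).
Since F(a, b, c) ≡ 3 ≠ 0 (mod 7), P does NOT lie on the curve.


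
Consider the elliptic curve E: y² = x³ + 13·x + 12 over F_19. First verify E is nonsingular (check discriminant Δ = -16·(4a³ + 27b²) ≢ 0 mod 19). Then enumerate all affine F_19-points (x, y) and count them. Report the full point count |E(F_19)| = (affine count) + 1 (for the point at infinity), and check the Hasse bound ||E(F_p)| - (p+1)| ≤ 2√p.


Affine points = {(1, 8), (1, 11), (7, 3), (7, 16), (8, 1), (8, 18), (11, 2), (11, 17), (17, 4), (17, 15), (18, 6), (18, 13)}; affine count = 12; |E(F_19)| = 13.

Discriminant check: Δ ∝ 4a³ + 27b² = 4·13³ + 27·12² = 4·2197 + 27·144 ≡ 3 (mod 19). Nonzero ⇒ E is nonsingular.
For each x ∈ F_19, compute rhs = x³ + 13·x + 12 mod 19, then count y ∈ F_19 with y² ≡ rhs.
  x = 0: rhs = 12, matching y values: none (0 points).
  x = 1: rhs = 7, matching y values: 8, 11 (2 points).
  x = 2: rhs = 8, matching y values: none (0 points).
  x = 3: rhs = 2, matching y values: none (0 points).
  x = 4: rhs = 14, matching y values: none (0 points).
  x = 5: rhs = 12, matching y values: none (0 points).
  x = 6: rhs = 2, matching y values: none (0 points).
  x = 7: rhs = 9, matching y values: 3, 16 (2 points).
  x = 8: rhs = 1, matching y values: 1, 18 (2 points).
  x = 9: rhs = 3, matching y values: none (0 points).
  x = 10: rhs = 2, matching y values: none (0 points).
  x = 11: rhs = 4, matching y values: 2, 17 (2 points).
  x = 12: rhs = 15, matching y values: none (0 points).
  x = 13: rhs = 3, matching y values: none (0 points).
  x = 14: rhs = 12, matching y values: none (0 points).
  x = 15: rhs = 10, matching y values: none (0 points).
  x = 16: rhs = 3, matching y values: none (0 points).
  x = 17: rhs = 16, matching y values: 4, 15 (2 points).
  x = 18: rhs = 17, matching y values: 6, 13 (2 points).
Total affine count: 12.
Full point count |E(F_19)| = 12 + 1 = 13.
Hasse bound: |13 − (19+1)| = |-7| = 7 ≤ 2√19 ≈ 8.7178 ✓.


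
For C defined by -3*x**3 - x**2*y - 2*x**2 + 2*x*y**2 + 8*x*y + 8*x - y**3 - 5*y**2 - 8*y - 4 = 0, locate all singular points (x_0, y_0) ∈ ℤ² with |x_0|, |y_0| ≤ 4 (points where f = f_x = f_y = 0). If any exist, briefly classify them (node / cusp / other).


Singular points: {(0, -2)}; classification: cusp.

Compute partial derivatives:
  f_x = -9*x**2 - 2*x*y - 4*x + 2*y**2 + 8*y + 8.
  f_y = -x**2 + 4*x*y + 8*x - 3*y**2 - 10*y - 8.
Scan x_0 ∈ {−4, ..., 4}. For each x_0, f_y(x_0, y) is a polynomial in y; find its integer roots y ∈ {−4, ..., 4}, then test f_x and f at those candidates.
  x = -4: f_y(-4, y) = -3*y**2 - 26*y - 56; vanishes at y ∈ {-4}. (-4, -4): f_x = -152 ≠ 0.
  x = -3: f_y(-3, y) = -3*y**2 - 22*y - 41; no integer root y with |y| ≤ 4.
  x = -2: f_y(-2, y) = -3*y**2 - 18*y - 28; no integer root y with |y| ≤ 4.
  x = -1: f_y(-1, y) = -3*y**2 - 14*y - 17; no integer root y with |y| ≤ 4.
  x = 0: f_y(0, y) = -3*y**2 - 10*y - 8; vanishes at y ∈ {-2}. (0, -2): f_x = 0, f = 0 — SINGULAR.
  x = 1: f_y(1, y) = -3*y**2 - 6*y - 1; no integer root y with |y| ≤ 4.
  x = 2: f_y(2, y) = -3*y**2 - 2*y + 4; no integer root y with |y| ≤ 4.
  x = 3: f_y(3, y) = -3*y**2 + 2*y + 7; no integer root y with |y| ≤ 4.
  x = 4: f_y(4, y) = -3*y**2 + 6*y + 8; no integer root y with |y| ≤ 4.
Only singular point on the grid: (0, -2).
Classify: substitute x = 0 + u, y = -2 + v and expand: f = -3*u**3 - u**2*v + 2*u*v**2 - v**3 + v**2.
No constant or linear terms (consistent with a singular point). Quadratic part: v**2. Cubic part: -3*u**3 - u**2*v + 2*u*v**2 - v**3.
The quadratic part v**2 is a perfect square, so there is a single (double) tangent line v = 0, i.e. y = -2. Restricting the cubic part to that line (v = 0) leaves -3*u**3 ≠ 0, so f is not divisible by v and the branch is v² ≈ 3*u**3 to lowest order — this is a cusp.
Classification: cusp.


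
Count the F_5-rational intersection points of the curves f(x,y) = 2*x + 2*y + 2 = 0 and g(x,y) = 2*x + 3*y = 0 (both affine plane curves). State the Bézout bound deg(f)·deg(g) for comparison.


Common zeros: {(2, 2)}; count = 1; Bézout bound = 1.

deg(f) = 1, deg(g) = 1, so Bézout bound = 1.
Scan x ∈ F_5. For each x, list the y ∈ F_5 with f(x, y) ≡ 0 and those with g(x, y) ≡ 0 (mod 5); the common zeros in that column are the intersection.
  x = 0: f ≡ 0 at y ∈ {4}; g ≡ 0 at y ∈ {0}; common: ∅.
  x = 1: f ≡ 0 at y ∈ {3}; g ≡ 0 at y ∈ {1}; common: ∅.
  x = 2: f ≡ 0 at y ∈ {2}; g ≡ 0 at y ∈ {2}; common: {2}.
  x = 3: f ≡ 0 at y ∈ {1}; g ≡ 0 at y ∈ {3}; common: ∅.
  x = 4: f ≡ 0 at y ∈ {0}; g ≡ 0 at y ∈ {4}; common: ∅.
Collecting: common zeros = {(2, 2)}, so the count is 1.
Comparison with the Bézout bound: 1 ≤ 1 = deg(f)·deg(g), as expected for curves with no common component (the bound is attained).


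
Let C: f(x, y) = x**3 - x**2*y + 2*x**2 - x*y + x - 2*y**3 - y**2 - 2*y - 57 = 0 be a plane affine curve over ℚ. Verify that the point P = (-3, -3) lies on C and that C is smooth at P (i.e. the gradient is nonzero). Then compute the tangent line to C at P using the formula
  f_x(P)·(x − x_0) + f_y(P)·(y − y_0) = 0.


Tangent line at P: x - 56*y - 165 = 0.

Step 1: f(-3, -3) = 0, so P lies on C.
Step 2: partial derivatives
  f_x(x, y) = 3*x**2 - 2*x*y + 4*x - y + 1, f_y(x, y) = -x**2 - x - 6*y**2 - 2*y - 2.
  f_x(P) = 1, f_y(P) = -56 (gradient nonzero, so P is smooth).
Step 3: tangent line at P: 1·(x − -3) + -56·(y − -3) = 0.
Expanding: x - 56*y - 165 = 0.


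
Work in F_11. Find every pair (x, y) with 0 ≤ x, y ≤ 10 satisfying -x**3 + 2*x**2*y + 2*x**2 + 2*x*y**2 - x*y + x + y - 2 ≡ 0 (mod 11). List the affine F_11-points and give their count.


Affine F_11-points: {(0, 2), (1, 0), (1, 10), (2, 0), (2, 1), (6, 5), (7, 2), (7, 4), (8, 5), (8, 6), (9, 5), (9, 6), (10, 0), (10, 2)}; count = 14.

For each of the 121 pairs (x, y) ∈ F_11², evaluate f(x, y) mod 11. Record the zeros.
  x = 0: [0↦9, 1↦10, 2↦0, 3↦1, 4↦2, 5↦3, 6↦4, 7↦5, 8↦6, 9↦7, 10↦8]  zeros at y ∈ {2}
  x = 1: [0↦0, 1↦4, 2↦1, 3↦2, 4↦7, 5↦5, 6↦7, 7↦2, 8↦1, 9↦4, 10↦0]  zeros at y ∈ {0, 10}
  x = 2: [0↦0, 1↦0, 2↦8, 3↦2, 4↦4, 5↦3, 6↦10, 7↦3, 8↦4, 9↦2, 10↦8]  zeros at y ∈ {0, 1}
  x = 3: [0↦3, 1↦3, 2↦4, 3↦6, 4↦9, 5↦2, 6↦7, 7↦2, 8↦9, 9↦6, 10↦4]  zeros at y ∈ ∅
  x = 4: [0↦3, 1↦7, 2↦5, 3↦8, 4↦5, 5↦7, 6↦3, 7↦4, 8↦10, 9↦10, 10↦4]  zeros at y ∈ ∅
  x = 5: [0↦5, 1↦6, 2↦5, 3↦2, 4↦8, 5↦1, 6↦3, 7↦3, 8↦1, 9↦8, 10↦2]  zeros at y ∈ ∅
  x = 6: [0↦3, 1↦5, 2↦9, 3↦4, 4↦1, 5↦0, 6↦1, 7↦4, 8↦9, 9↦5, 10↦3]  zeros at y ∈ {5}
  x = 7: [0↦2, 1↦9, 2↦0, 3↦8, 4↦0, 5↦9, 6↦2, 7↦1, 8↦6, 9↦6, 10↦1]  zeros at y ∈ {2, 4}
  x = 8: [0↦7, 1↦1, 2↦5, 3↦8, 4↦10, 5↦0, 6↦0, 7↦10, 8↦8, 9↦5, 10↦1]  zeros at y ∈ {5, 6}
  x = 9: [0↦1, 1↦8, 2↦7, 3↦9, 4↦3, 5↦0, 6↦0, 7↦3, 8↦9, 9↦7, 10↦8]  zeros at y ∈ {5, 6}
  x = 10: [0↦0, 1↦2, 2↦0, 3↦5, 4↦6, 5↦3, 6↦7, 7↦7, 8↦3, 9↦6, 10↦5]  zeros at y ∈ {0, 2}
Collecting zeros: affine points = {(0, 2), (1, 0), (1, 10), (2, 0), (2, 1), (6, 5), (7, 2), (7, 4), (8, 5), (8, 6), (9, 5), (9, 6), (10, 0), (10, 2)}.
Total count |C(F_11)_aff| = 14.


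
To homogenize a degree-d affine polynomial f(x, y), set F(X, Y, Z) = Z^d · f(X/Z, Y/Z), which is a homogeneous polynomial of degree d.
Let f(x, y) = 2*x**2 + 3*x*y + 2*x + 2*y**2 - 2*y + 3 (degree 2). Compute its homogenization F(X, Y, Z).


F(X, Y, Z) = 2*X**2 + 3*X*Y + 2*X*Z + 2*Y**2 - 2*Y*Z + 3*Z**2

deg(f) = 2.
Substitute x = X/Z, y = Y/Z into f, then multiply by Z^2.
  monomial 2·x^2·y^0 ↦ 2·X^2·Y^0·Z^0.
  monomial 3·x^1·y^1 ↦ 3·X^1·Y^1·Z^0.
  monomial 2·x^1·y^0 ↦ 2·X^1·Y^0·Z^1.
  monomial 2·x^0·y^2 ↦ 2·X^0·Y^2·Z^0.
  monomial -2·x^0·y^1 ↦ -2·X^0·Y^1·Z^1.
  monomial 3·x^0·y^0 ↦ 3·X^0·Y^0·Z^2.
Collecting: F(X, Y, Z) = 2*X**2 + 3*X*Y + 2*X*Z + 2*Y**2 - 2*Y*Z + 3*Z**2.


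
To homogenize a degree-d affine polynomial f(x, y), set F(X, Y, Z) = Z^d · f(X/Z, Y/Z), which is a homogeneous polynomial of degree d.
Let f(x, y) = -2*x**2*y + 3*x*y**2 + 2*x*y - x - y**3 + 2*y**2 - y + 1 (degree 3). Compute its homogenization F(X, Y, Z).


F(X, Y, Z) = -2*X**2*Y + 3*X*Y**2 + 2*X*Y*Z - X*Z**2 - Y**3 + 2*Y**2*Z - Y*Z**2 + Z**3

deg(f) = 3.
Substitute x = X/Z, y = Y/Z into f, then multiply by Z^3.
  monomial -2·x^2·y^1 ↦ -2·X^2·Y^1·Z^0.
  monomial 3·x^1·y^2 ↦ 3·X^1·Y^2·Z^0.
  monomial 2·x^1·y^1 ↦ 2·X^1·Y^1·Z^1.
  monomial -1·x^1·y^0 ↦ -1·X^1·Y^0·Z^2.
  monomial -1·x^0·y^3 ↦ -1·X^0·Y^3·Z^0.
  monomial 2·x^0·y^2 ↦ 2·X^0·Y^2·Z^1.
  monomial -1·x^0·y^1 ↦ -1·X^0·Y^1·Z^2.
  monomial 1·x^0·y^0 ↦ 1·X^0·Y^0·Z^3.
Collecting: F(X, Y, Z) = -2*X**2*Y + 3*X*Y**2 + 2*X*Y*Z - X*Z**2 - Y**3 + 2*Y**2*Z - Y*Z**2 + Z**3.


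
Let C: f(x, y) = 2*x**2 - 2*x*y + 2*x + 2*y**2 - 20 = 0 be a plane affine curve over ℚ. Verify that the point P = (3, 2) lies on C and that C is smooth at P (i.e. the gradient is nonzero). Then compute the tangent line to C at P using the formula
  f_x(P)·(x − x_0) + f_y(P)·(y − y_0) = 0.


Tangent line at P: 10*x + 2*y - 34 = 0.

Step 1: f(3, 2) = 0, so P lies on C.
Step 2: partial derivatives
  f_x(x, y) = 4*x - 2*y + 2, f_y(x, y) = -2*x + 4*y.
  f_x(P) = 10, f_y(P) = 2 (gradient nonzero, so P is smooth).
Step 3: tangent line at P: 10·(x − 3) + 2·(y − 2) = 0.
Expanding: 10*x + 2*y - 34 = 0.


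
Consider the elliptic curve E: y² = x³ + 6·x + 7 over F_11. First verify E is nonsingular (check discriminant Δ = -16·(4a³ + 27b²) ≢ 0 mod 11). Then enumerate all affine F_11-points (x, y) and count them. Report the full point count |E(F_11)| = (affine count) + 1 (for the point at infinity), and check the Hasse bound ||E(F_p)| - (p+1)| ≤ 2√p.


Affine points = {(1, 5), (1, 6), (2, 4), (2, 7), (9, 3), (9, 8), (10, 0)}; affine count = 7; |E(F_11)| = 8.

Discriminant check: Δ ∝ 4a³ + 27b² = 4·6³ + 27·7² = 4·216 + 27·49 ≡ 9 (mod 11). Nonzero ⇒ E is nonsingular.
For each x ∈ F_11, compute rhs = x³ + 6·x + 7 mod 11, then count y ∈ F_11 with y² ≡ rhs.
  x = 0: rhs = 7, matching y values: none (0 points).
  x = 1: rhs = 3, matching y values: 5, 6 (2 points).
  x = 2: rhs = 5, matching y values: 4, 7 (2 points).
  x = 3: rhs = 8, matching y values: none (0 points).
  x = 4: rhs = 7, matching y values: none (0 points).
  x = 5: rhs = 8, matching y values: none (0 points).
  x = 6: rhs = 6, matching y values: none (0 points).
  x = 7: rhs = 7, matching y values: none (0 points).
  x = 8: rhs = 6, matching y values: none (0 points).
  x = 9: rhs = 9, matching y values: 3, 8 (2 points).
  x = 10: rhs = 0, matching y values: 0 (1 points).
Total affine count: 7.
Full point count |E(F_11)| = 7 + 1 = 8.
Hasse bound: |8 − (11+1)| = |-4| = 4 ≤ 2√11 ≈ 6.6332 ✓.


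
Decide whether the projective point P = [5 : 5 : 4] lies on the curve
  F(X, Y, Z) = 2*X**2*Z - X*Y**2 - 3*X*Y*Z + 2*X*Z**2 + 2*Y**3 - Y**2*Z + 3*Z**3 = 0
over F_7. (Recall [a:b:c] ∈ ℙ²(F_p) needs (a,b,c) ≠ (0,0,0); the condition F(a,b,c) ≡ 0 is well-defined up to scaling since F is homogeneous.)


F(5,5,4) ≡ 4 (mod 7); P is NOT on the curve.

Evaluate F(5, 5, 4) term-by-term (mod 7).
  2*X**2*Z ↦ 2·25·1·4 = 200
  -X*Y**2 ↦ -1·5·25·1 = -125
  -3*X*Y*Z ↦ -3·5·5·4 = -300
  2*X*Z**2 ↦ 2·5·1·16 = 160
  2*Y**3 ↦ 2·1·125·1 = 250
  -Y**2*Z ↦ -1·1·25·4 = -100
  3*Z**3 ↦ 3·1·1·64 = 192
Sum: F(5, 5, 4) = (200) + (-125) + (-300) + (160) + (250) + (-100) + (192) = 277.
Reducing mod 7: 277 ≡ 4 (mod 7).
Since F(a, b, c) ≡ 4 ≠ 0 (mod 7), P does NOT lie on the curve.


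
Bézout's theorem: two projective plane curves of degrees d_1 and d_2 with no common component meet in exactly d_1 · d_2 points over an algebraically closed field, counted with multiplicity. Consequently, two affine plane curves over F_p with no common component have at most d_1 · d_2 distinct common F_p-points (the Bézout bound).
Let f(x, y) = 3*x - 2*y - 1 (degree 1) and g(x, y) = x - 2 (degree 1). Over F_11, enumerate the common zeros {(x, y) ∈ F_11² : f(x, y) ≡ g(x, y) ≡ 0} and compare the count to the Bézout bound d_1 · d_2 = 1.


Common zeros: {(2, 8)}; count = 1; Bézout bound = 1.

deg(f) = 1, deg(g) = 1, so Bézout bound = 1.
Scan x ∈ F_11. For each x, list the y ∈ F_11 with f(x, y) ≡ 0 and those with g(x, y) ≡ 0 (mod 11); the common zeros in that column are the intersection.
  x = 0: f ≡ 0 at y ∈ {5}; g ≡ 0 at y ∈ ∅; common: ∅.
  x = 1: f ≡ 0 at y ∈ {1}; g ≡ 0 at y ∈ ∅; common: ∅.
  x = 2: f ≡ 0 at y ∈ {8}; g ≡ 0 at y ∈ {0, 1, 2, 3, 4, 5, 6, 7, 8, 9, 10}; common: {8}.
  x = 3: f ≡ 0 at y ∈ {4}; g ≡ 0 at y ∈ ∅; common: ∅.
  x = 4: f ≡ 0 at y ∈ {0}; g ≡ 0 at y ∈ ∅; common: ∅.
  x = 5: f ≡ 0 at y ∈ {7}; g ≡ 0 at y ∈ ∅; common: ∅.
  x = 6: f ≡ 0 at y ∈ {3}; g ≡ 0 at y ∈ ∅; common: ∅.
  x = 7: f ≡ 0 at y ∈ {10}; g ≡ 0 at y ∈ ∅; common: ∅.
  x = 8: f ≡ 0 at y ∈ {6}; g ≡ 0 at y ∈ ∅; common: ∅.
  x = 9: f ≡ 0 at y ∈ {2}; g ≡ 0 at y ∈ ∅; common: ∅.
  x = 10: f ≡ 0 at y ∈ {9}; g ≡ 0 at y ∈ ∅; common: ∅.
Collecting: common zeros = {(2, 8)}, so the count is 1.
Comparison with the Bézout bound: 1 ≤ 1 = deg(f)·deg(g), as expected for curves with no common component (the bound is attained).


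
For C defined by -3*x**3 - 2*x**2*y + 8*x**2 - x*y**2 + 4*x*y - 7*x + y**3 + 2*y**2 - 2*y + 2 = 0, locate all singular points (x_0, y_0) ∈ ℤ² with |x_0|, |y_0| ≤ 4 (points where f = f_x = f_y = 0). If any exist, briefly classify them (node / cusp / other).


Singular points: {(1, 0)}; classification: node.

Compute partial derivatives:
  f_x = -9*x**2 - 4*x*y + 16*x - y**2 + 4*y - 7.
  f_y = -2*x**2 - 2*x*y + 4*x + 3*y**2 + 4*y - 2.
Scan x_0 ∈ {−4, ..., 4}. For each x_0, f_y(x_0, y) is a polynomial in y; find its integer roots y ∈ {−4, ..., 4}, then test f_x and f at those candidates.
  x = -4: f_y(-4, y) = 3*y**2 + 12*y - 50; no integer root y with |y| ≤ 4.
  x = -3: f_y(-3, y) = 3*y**2 + 10*y - 32; vanishes at y ∈ {2}. (-3, 2): f_x = -108 ≠ 0.
  x = -2: f_y(-2, y) = 3*y**2 + 8*y - 18; no integer root y with |y| ≤ 4.
  x = -1: f_y(-1, y) = 3*y**2 + 6*y - 8; no integer root y with |y| ≤ 4.
  x = 0: f_y(0, y) = 3*y**2 + 4*y - 2; no integer root y with |y| ≤ 4.
  x = 1: f_y(1, y) = 3*y**2 + 2*y; vanishes at y ∈ {0}. (1, 0): f_x = 0, f = 0 — SINGULAR.
  x = 2: f_y(2, y) = 3*y**2 - 2; no integer root y with |y| ≤ 4.
  x = 3: f_y(3, y) = 3*y**2 - 2*y - 8; vanishes at y ∈ {2}. (3, 2): f_x = -60 ≠ 0.
  x = 4: f_y(4, y) = 3*y**2 - 4*y - 18; no integer root y with |y| ≤ 4.
Only singular point on the grid: (1, 0).
Classify: substitute x = 1 + u, y = 0 + v and expand: f = -3*u**3 - 2*u**2*v - u**2 - u*v**2 + v**3 + v**2.
No constant or linear terms (consistent with a singular point). Quadratic part: -u**2 + v**2. Cubic part: -3*u**3 - 2*u**2*v - u*v**2 + v**3.
The quadratic part v**2 - u**2 = (v − u)(v + u) splits into two distinct linear factors, so there are two distinct tangent lines y − 0 = ±(x − 1) — this is a node (ordinary double point).
Classification: node.


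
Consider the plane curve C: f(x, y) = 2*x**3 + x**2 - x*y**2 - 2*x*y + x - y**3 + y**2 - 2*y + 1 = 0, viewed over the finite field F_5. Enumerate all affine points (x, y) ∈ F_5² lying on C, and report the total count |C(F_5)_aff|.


Affine F_5-points: {(0, 4), (1, 0), (1, 1), (1, 4), (2, 1), (3, 2), (4, 1), (4, 3)}; count = 8.

For each of the 25 pairs (x, y) ∈ F_5², evaluate f(x, y) mod 5. Record the zeros.
  x = 0: [0↦1, 1↦4, 2↦3, 3↦2, 4↦0]  zeros at y ∈ {4}
  x = 1: [0↦0, 1↦0, 2↦4, 3↦1, 4↦0]  zeros at y ∈ {0, 1, 4}
  x = 2: [0↦3, 1↦0, 2↦4, 3↦4, 4↦4]  zeros at y ∈ {1}
  x = 3: [0↦2, 1↦1, 2↦0, 3↦3, 4↦4]  zeros at y ∈ {2}
  x = 4: [0↦4, 1↦0, 2↦4, 3↦0, 4↦2]  zeros at y ∈ {1, 3}
Collecting zeros: affine points = {(0, 4), (1, 0), (1, 1), (1, 4), (2, 1), (3, 2), (4, 1), (4, 3)}.
Total count |C(F_5)_aff| = 8.


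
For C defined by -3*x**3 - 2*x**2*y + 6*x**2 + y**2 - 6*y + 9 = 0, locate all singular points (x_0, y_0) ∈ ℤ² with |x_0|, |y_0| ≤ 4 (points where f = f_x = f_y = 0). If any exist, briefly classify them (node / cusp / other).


Singular points: {(0, 3)}; classification: cusp.

Compute partial derivatives:
  f_x = -9*x**2 - 4*x*y + 12*x.
  f_y = -2*x**2 + 2*y - 6.
Scan x_0 ∈ {−4, ..., 4}. For each x_0, f_y(x_0, y) is a polynomial in y; find its integer roots y ∈ {−4, ..., 4}, then test f_x and f at those candidates.
  x = -4: f_y(-4, y) = 2*y - 38; no integer root y with |y| ≤ 4.
  x = -3: f_y(-3, y) = 2*y - 24; no integer root y with |y| ≤ 4.
  x = -2: f_y(-2, y) = 2*y - 14; no integer root y with |y| ≤ 4.
  x = -1: f_y(-1, y) = 2*y - 8; vanishes at y ∈ {4}. (-1, 4): f_x = -5 ≠ 0.
  x = 0: f_y(0, y) = 2*y - 6; vanishes at y ∈ {3}. (0, 3): f_x = 0, f = 0 — SINGULAR.
  x = 1: f_y(1, y) = 2*y - 8; vanishes at y ∈ {4}. (1, 4): f_x = -13 ≠ 0.
  x = 2: f_y(2, y) = 2*y - 14; no integer root y with |y| ≤ 4.
  x = 3: f_y(3, y) = 2*y - 24; no integer root y with |y| ≤ 4.
  x = 4: f_y(4, y) = 2*y - 38; no integer root y with |y| ≤ 4.
Only singular point on the grid: (0, 3).
Classify: substitute x = 0 + u, y = 3 + v and expand: f = -3*u**3 - 2*u**2*v + v**2.
No constant or linear terms (consistent with a singular point). Quadratic part: v**2. Cubic part: -3*u**3 - 2*u**2*v.
The quadratic part v**2 is a perfect square, so there is a single (double) tangent line v = 0, i.e. y = 3. Restricting the cubic part to that line (v = 0) leaves -3*u**3 ≠ 0, so f is not divisible by v and the branch is v² ≈ 3*u**3 to lowest order — this is a cusp.
Classification: cusp.


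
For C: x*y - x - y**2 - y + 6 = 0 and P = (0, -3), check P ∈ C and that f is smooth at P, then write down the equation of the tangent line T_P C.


Tangent line at P: -4*x + 5*y + 15 = 0.

Step 1: f(0, -3) = 0, so P lies on C.
Step 2: partial derivatives
  f_x(x, y) = y - 1, f_y(x, y) = x - 2*y - 1.
  f_x(P) = -4, f_y(P) = 5 (gradient nonzero, so P is smooth).
Step 3: tangent line at P: -4·(x − 0) + 5·(y − -3) = 0.
Expanding: -4*x + 5*y + 15 = 0.


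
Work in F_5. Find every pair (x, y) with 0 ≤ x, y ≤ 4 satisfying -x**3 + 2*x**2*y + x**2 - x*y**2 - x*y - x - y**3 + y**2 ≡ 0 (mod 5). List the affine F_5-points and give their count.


Affine F_5-points: {(0, 0), (0, 1), (1, 3)}; count = 3.

For each of the 25 pairs (x, y) ∈ F_5², evaluate f(x, y) mod 5. Record the zeros.
  x = 0: [0↦0, 1↦0, 2↦1, 3↦2, 4↦2]  zeros at y ∈ {0, 1}
  x = 1: [0↦4, 1↦4, 2↦3, 3↦0, 4↦4]  zeros at y ∈ {3}
  x = 2: [0↦4, 1↦3, 2↦4, 3↦1, 4↦3]  zeros at y ∈ ∅
  x = 3: [0↦4, 1↦1, 2↦3, 3↦4, 4↦3]  zeros at y ∈ ∅
  x = 4: [0↦3, 1↦2, 2↦4, 3↦3, 4↦3]  zeros at y ∈ ∅
Collecting zeros: affine points = {(0, 0), (0, 1), (1, 3)}.
Total count |C(F_5)_aff| = 3.


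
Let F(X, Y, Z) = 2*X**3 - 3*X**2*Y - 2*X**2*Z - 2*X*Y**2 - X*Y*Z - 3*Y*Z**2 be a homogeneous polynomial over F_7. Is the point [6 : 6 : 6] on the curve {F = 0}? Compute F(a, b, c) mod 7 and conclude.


F(6,6,6) ≡ 2 (mod 7); P is NOT on the curve.

Evaluate F(6, 6, 6) term-by-term (mod 7).
  2*X**3 ↦ 2·216·1·1 = 432
  -3*X**2*Y ↦ -3·36·6·1 = -648
  -2*X**2*Z ↦ -2·36·1·6 = -432
  -2*X*Y**2 ↦ -2·6·36·1 = -432
  -X*Y*Z ↦ -1·6·6·6 = -216
  -3*Y*Z**2 ↦ -3·1·6·36 = -648
Sum: F(6, 6, 6) = (432) + (-648) + (-432) + (-432) + (-216) + (-648) = -1944.
Reducing mod 7: -1944 ≡ 2 (mod 7).
Since F(a, b, c) ≡ 2 ≠ 0 (mod 7), P does NOT lie on the curve.


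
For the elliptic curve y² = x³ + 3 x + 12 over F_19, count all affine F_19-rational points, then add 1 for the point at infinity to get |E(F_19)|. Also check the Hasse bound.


Affine points = {(1, 4), (1, 15), (2, 8), (2, 11), (5, 0), (8, 4), (8, 15), (10, 4), (10, 15), (12, 3), (12, 16), (13, 5), (13, 14), (14, 9), (14, 10), (17, 6), (17, 13)}; affine count = 17; |E(F_19)| = 18.

Discriminant check: Δ ∝ 4a³ + 27b² = 4·3³ + 27·12² = 4·27 + 27·144 ≡ 6 (mod 19). Nonzero ⇒ E is nonsingular.
For each x ∈ F_19, compute rhs = x³ + 3·x + 12 mod 19, then count y ∈ F_19 with y² ≡ rhs.
  x = 0: rhs = 12, matching y values: none (0 points).
  x = 1: rhs = 16, matching y values: 4, 15 (2 points).
  x = 2: rhs = 7, matching y values: 8, 11 (2 points).
  x = 3: rhs = 10, matching y values: none (0 points).
  x = 4: rhs = 12, matching y values: none (0 points).
  x = 5: rhs = 0, matching y values: 0 (1 points).
  x = 6: rhs = 18, matching y values: none (0 points).
  x = 7: rhs = 15, matching y values: none (0 points).
  x = 8: rhs = 16, matching y values: 4, 15 (2 points).
  x = 9: rhs = 8, matching y values: none (0 points).
  x = 10: rhs = 16, matching y values: 4, 15 (2 points).
  x = 11: rhs = 8, matching y values: none (0 points).
  x = 12: rhs = 9, matching y values: 3, 16 (2 points).
  x = 13: rhs = 6, matching y values: 5, 14 (2 points).
  x = 14: rhs = 5, matching y values: 9, 10 (2 points).
  x = 15: rhs = 12, matching y values: none (0 points).
  x = 16: rhs = 14, matching y values: none (0 points).
  x = 17: rhs = 17, matching y values: 6, 13 (2 points).
  x = 18: rhs = 8, matching y values: none (0 points).
Total affine count: 17.
Full point count |E(F_19)| = 17 + 1 = 18.
Hasse bound: |18 − (19+1)| = |-2| = 2 ≤ 2√19 ≈ 8.7178 ✓.


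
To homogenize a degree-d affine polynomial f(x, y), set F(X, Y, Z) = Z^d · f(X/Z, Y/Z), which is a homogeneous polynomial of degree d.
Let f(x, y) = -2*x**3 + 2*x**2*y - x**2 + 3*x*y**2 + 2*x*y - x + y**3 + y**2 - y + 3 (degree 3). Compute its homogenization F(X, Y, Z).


F(X, Y, Z) = -2*X**3 + 2*X**2*Y - X**2*Z + 3*X*Y**2 + 2*X*Y*Z - X*Z**2 + Y**3 + Y**2*Z - Y*Z**2 + 3*Z**3

deg(f) = 3.
Substitute x = X/Z, y = Y/Z into f, then multiply by Z^3.
  monomial -2·x^3·y^0 ↦ -2·X^3·Y^0·Z^0.
  monomial 2·x^2·y^1 ↦ 2·X^2·Y^1·Z^0.
  monomial -1·x^2·y^0 ↦ -1·X^2·Y^0·Z^1.
  monomial 3·x^1·y^2 ↦ 3·X^1·Y^2·Z^0.
  monomial 2·x^1·y^1 ↦ 2·X^1·Y^1·Z^1.
  monomial -1·x^1·y^0 ↦ -1·X^1·Y^0·Z^2.
  monomial 1·x^0·y^3 ↦ 1·X^0·Y^3·Z^0.
  monomial 1·x^0·y^2 ↦ 1·X^0·Y^2·Z^1.
  monomial -1·x^0·y^1 ↦ -1·X^0·Y^1·Z^2.
  monomial 3·x^0·y^0 ↦ 3·X^0·Y^0·Z^3.
Collecting: F(X, Y, Z) = -2*X**3 + 2*X**2*Y - X**2*Z + 3*X*Y**2 + 2*X*Y*Z - X*Z**2 + Y**3 + Y**2*Z - Y*Z**2 + 3*Z**3.


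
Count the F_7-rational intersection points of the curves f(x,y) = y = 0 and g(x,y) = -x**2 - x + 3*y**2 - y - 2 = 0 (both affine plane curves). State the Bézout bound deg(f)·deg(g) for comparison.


Common zeros: {(3, 0)}; count = 1; Bézout bound = 2.

deg(f) = 1, deg(g) = 2, so Bézout bound = 2.
Scan x ∈ F_7. For each x, list the y ∈ F_7 with f(x, y) ≡ 0 and those with g(x, y) ≡ 0 (mod 7); the common zeros in that column are the intersection.
  x = 0: f ≡ 0 at y ∈ {0}; g ≡ 0 at y ∈ {1, 4}; common: ∅.
  x = 1: f ≡ 0 at y ∈ {0}; g ≡ 0 at y ∈ {6}; common: ∅.
  x = 2: f ≡ 0 at y ∈ {0}; g ≡ 0 at y ∈ ∅; common: ∅.
  x = 3: f ≡ 0 at y ∈ {0}; g ≡ 0 at y ∈ {0, 5}; common: {0}.
  x = 4: f ≡ 0 at y ∈ {0}; g ≡ 0 at y ∈ ∅; common: ∅.
  x = 5: f ≡ 0 at y ∈ {0}; g ≡ 0 at y ∈ {6}; common: ∅.
  x = 6: f ≡ 0 at y ∈ {0}; g ≡ 0 at y ∈ {1, 4}; common: ∅.
Collecting: common zeros = {(3, 0)}, so the count is 1.
Comparison with the Bézout bound: 1 ≤ 2 = deg(f)·deg(g), as expected for curves with no common component (the affine F_7-count falls short of the bound because intersections may lie at infinity, over extension fields, or carry multiplicity).


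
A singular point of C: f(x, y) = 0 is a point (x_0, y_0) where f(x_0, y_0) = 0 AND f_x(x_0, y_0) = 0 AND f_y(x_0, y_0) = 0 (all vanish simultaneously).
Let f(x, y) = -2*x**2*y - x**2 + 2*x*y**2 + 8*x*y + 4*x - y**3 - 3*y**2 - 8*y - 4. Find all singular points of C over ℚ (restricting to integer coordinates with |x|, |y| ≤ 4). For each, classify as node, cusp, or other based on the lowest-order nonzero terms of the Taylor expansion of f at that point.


Singular points: {(2, 0)}; classification: node.

Compute partial derivatives:
  f_x = -4*x*y - 2*x + 2*y**2 + 8*y + 4.
  f_y = -2*x**2 + 4*x*y + 8*x - 3*y**2 - 6*y - 8.
Scan x_0 ∈ {−4, ..., 4}. For each x_0, f_y(x_0, y) is a polynomial in y; find its integer roots y ∈ {−4, ..., 4}, then test f_x and f at those candidates.
  x = -4: f_y(-4, y) = -3*y**2 - 22*y - 72; no integer root y with |y| ≤ 4.
  x = -3: f_y(-3, y) = -3*y**2 - 18*y - 50; no integer root y with |y| ≤ 4.
  x = -2: f_y(-2, y) = -3*y**2 - 14*y - 32; no integer root y with |y| ≤ 4.
  x = -1: f_y(-1, y) = -3*y**2 - 10*y - 18; no integer root y with |y| ≤ 4.
  x = 0: f_y(0, y) = -3*y**2 - 6*y - 8; no integer root y with |y| ≤ 4.
  x = 1: f_y(1, y) = -3*y**2 - 2*y - 2; no integer root y with |y| ≤ 4.
  x = 2: f_y(2, y) = -3*y**2 + 2*y; vanishes at y ∈ {0}. (2, 0): f_x = 0, f = 0 — SINGULAR.
  x = 3: f_y(3, y) = -3*y**2 + 6*y - 2; no integer root y with |y| ≤ 4.
  x = 4: f_y(4, y) = -3*y**2 + 10*y - 8; vanishes at y ∈ {2}. (4, 2): f_x = -12 ≠ 0.
Only singular point on the grid: (2, 0).
Classify: substitute x = 2 + u, y = 0 + v and expand: f = -2*u**2*v - u**2 + 2*u*v**2 - v**3 + v**2.
No constant or linear terms (consistent with a singular point). Quadratic part: -u**2 + v**2. Cubic part: -2*u**2*v + 2*u*v**2 - v**3.
The quadratic part v**2 - u**2 = (v − u)(v + u) splits into two distinct linear factors, so there are two distinct tangent lines y − 0 = ±(x − 2) — this is a node (ordinary double point).
Classification: node.


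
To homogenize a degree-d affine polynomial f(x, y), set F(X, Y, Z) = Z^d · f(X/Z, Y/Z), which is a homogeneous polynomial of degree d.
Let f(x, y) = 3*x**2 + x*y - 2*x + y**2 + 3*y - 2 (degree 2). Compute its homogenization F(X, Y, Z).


F(X, Y, Z) = 3*X**2 + X*Y - 2*X*Z + Y**2 + 3*Y*Z - 2*Z**2

deg(f) = 2.
Substitute x = X/Z, y = Y/Z into f, then multiply by Z^2.
  monomial 3·x^2·y^0 ↦ 3·X^2·Y^0·Z^0.
  monomial 1·x^1·y^1 ↦ 1·X^1·Y^1·Z^0.
  monomial -2·x^1·y^0 ↦ -2·X^1·Y^0·Z^1.
  monomial 1·x^0·y^2 ↦ 1·X^0·Y^2·Z^0.
  monomial 3·x^0·y^1 ↦ 3·X^0·Y^1·Z^1.
  monomial -2·x^0·y^0 ↦ -2·X^0·Y^0·Z^2.
Collecting: F(X, Y, Z) = 3*X**2 + X*Y - 2*X*Z + Y**2 + 3*Y*Z - 2*Z**2.


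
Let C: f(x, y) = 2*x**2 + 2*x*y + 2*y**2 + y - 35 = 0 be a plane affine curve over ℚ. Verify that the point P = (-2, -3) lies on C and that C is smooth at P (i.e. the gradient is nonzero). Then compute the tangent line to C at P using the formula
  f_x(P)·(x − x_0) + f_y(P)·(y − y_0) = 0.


Tangent line at P: -14*x - 15*y - 73 = 0.

Step 1: f(-2, -3) = 0, so P lies on C.
Step 2: partial derivatives
  f_x(x, y) = 4*x + 2*y, f_y(x, y) = 2*x + 4*y + 1.
  f_x(P) = -14, f_y(P) = -15 (gradient nonzero, so P is smooth).
Step 3: tangent line at P: -14·(x − -2) + -15·(y − -3) = 0.
Expanding: -14*x - 15*y - 73 = 0.


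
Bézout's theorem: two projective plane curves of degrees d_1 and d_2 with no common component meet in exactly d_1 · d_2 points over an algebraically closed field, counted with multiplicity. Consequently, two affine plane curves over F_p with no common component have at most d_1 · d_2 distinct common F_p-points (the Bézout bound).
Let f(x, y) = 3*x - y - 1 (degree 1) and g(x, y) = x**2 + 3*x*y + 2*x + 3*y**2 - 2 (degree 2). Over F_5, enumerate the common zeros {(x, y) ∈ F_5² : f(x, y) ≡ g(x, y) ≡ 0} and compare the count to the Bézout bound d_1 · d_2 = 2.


Common zeros: ∅; count = 0; Bézout bound = 2.

deg(f) = 1, deg(g) = 2, so Bézout bound = 2.
Scan x ∈ F_5. For each x, list the y ∈ F_5 with f(x, y) ≡ 0 and those with g(x, y) ≡ 0 (mod 5); the common zeros in that column are the intersection.
  x = 0: f ≡ 0 at y ∈ {4}; g ≡ 0 at y ∈ {2, 3}; common: ∅.
  x = 1: f ≡ 0 at y ∈ {2}; g ≡ 0 at y ∈ ∅; common: ∅.
  x = 2: f ≡ 0 at y ∈ {0}; g ≡ 0 at y ∈ {1, 2}; common: ∅.
  x = 3: f ≡ 0 at y ∈ {3}; g ≡ 0 at y ∈ {1}; common: ∅.
  x = 4: f ≡ 0 at y ∈ {1}; g ≡ 0 at y ∈ {3}; common: ∅.
Collecting: common zeros = ∅, so the count is 0.
Comparison with the Bézout bound: 0 ≤ 2 = deg(f)·deg(g), as expected for curves with no common component (the affine F_5-count falls short of the bound because intersections may lie at infinity, over extension fields, or carry multiplicity).
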